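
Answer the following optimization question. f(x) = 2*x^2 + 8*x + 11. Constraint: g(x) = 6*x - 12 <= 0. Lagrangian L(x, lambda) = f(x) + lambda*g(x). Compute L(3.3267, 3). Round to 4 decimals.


Step 1: Evaluate f(x).
f(3.3267) = 2*3.3267^2 + 8*3.3267 + 11 = 59.7475
Step 2: Evaluate g(x).
g(3.3267) = 6*3.3267 - 12 = 7.9602
Step 3: Compute Lagrangian.
L = 59.7475 + 3*7.9602 = 83.6281


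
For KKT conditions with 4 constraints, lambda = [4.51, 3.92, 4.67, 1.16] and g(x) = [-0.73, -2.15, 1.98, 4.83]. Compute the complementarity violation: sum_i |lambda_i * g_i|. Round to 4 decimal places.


KKT complementary slackness check:
lambda_1 * g_1 = 4.51 * -0.73 = -3.2923
lambda_2 * g_2 = 3.92 * -2.15 = -8.428
lambda_3 * g_3 = 4.67 * 1.98 = 9.2466
lambda_4 * g_4 = 1.16 * 4.83 = 5.6028
Total violation = 3.2923 + 8.428 + 9.2466 + 5.6028 = 26.5697


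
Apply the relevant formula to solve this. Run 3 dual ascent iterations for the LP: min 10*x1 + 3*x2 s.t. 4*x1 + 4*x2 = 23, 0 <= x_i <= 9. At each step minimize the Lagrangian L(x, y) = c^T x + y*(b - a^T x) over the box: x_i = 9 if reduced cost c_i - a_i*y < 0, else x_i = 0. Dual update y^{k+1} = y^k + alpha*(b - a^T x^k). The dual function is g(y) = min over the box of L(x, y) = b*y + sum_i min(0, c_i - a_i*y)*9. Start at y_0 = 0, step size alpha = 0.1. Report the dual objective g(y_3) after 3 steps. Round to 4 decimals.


Dual ascent for LP: min 10*x1 + 3*x2, 4*x1 + 4*x2 = 23, 0 <= x_i <= 9
Step 1: y^k = 0.0, reduced costs: (10.0, 3.0)
  x^k = (0.0, 0.0), subgradient = b - a^T x = 23.0
  y^{k+1} = 0.0 + 0.1*23.0 = 2.3
Step 2: y^k = 2.3, reduced costs: (0.8, -6.2)
  x^k = (0.0, 9.0), subgradient = b - a^T x = -13.0
  y^{k+1} = 2.3 + 0.1*-13.0 = 1.0
Step 3: y^k = 1.0, reduced costs: (6.0, -1.0)
  x^k = (0.0, 9.0), subgradient = b - a^T x = -13.0
  y^{k+1} = 1.0 + 0.1*-13.0 = -0.3
Dual objective at y_3 = -0.3: reduced costs (11.2, 4.2), box minimizer x = (0.0, 0.0)
g(y_3) = b*y + (c1 - a1*y)*x1 + (c2 - a2*y)*x2 = 23*(-0.3) + 11.2*0.0 + 4.2*0.0 = -6.9 + 0.0 + 0.0 = -6.9


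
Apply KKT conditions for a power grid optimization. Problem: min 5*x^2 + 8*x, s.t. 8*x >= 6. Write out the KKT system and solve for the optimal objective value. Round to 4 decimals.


Step 1: Try lambda = 0 (constraint inactive).
x_unc = -8/(2*5) = -0.8
Check: 8*-0.8 = -6.4 < 6 -- violated!
Step 2: Constraint must be active: 8*x = 6
x* = 6/8 = 0.75
lambda = (2*5*0.75 + 8)/8 = 1.9375
Step 3: Compute optimal value.
f(x*) = 5*0.75^2 + 8*0.75 = 8.8125


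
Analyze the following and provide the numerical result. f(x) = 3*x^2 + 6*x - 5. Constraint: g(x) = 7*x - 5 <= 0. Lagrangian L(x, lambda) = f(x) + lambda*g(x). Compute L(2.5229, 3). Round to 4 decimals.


Step 1: Evaluate f(x).
f(2.5229) = 3*2.5229^2 + 6*2.5229 - 5 = 29.2325
Step 2: Evaluate g(x).
g(2.5229) = 7*2.5229 - 5 = 12.6603
Step 3: Compute Lagrangian.
L = 29.2325 + 3*12.6603 = 67.2134


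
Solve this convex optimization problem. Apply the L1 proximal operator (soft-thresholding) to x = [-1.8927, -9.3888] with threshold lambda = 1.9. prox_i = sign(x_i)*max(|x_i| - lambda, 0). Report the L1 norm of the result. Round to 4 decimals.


Soft-thresholding with lambda = 1.9:
prox(-1.8927) = sign(-1.8927)*max(|-1.8927| - 1.9, 0) = 0.0
prox(-9.3888) = sign(-9.3888)*max(|-9.3888| - 1.9, 0) = -7.4888
prox(x) = [0.0, -7.4888]
||prox(x)||_1 = 0.0 + 7.4888 = 7.4888


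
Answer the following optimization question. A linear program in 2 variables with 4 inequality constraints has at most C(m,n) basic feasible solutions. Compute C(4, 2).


Each vertex corresponds to some choice of n active constraints out of m, so the number of vertices is at most C(m, n) = m! / (n!(m-n)!).
m = 4, n = 2
Numerator: 4 * 3
Denominator: 2! = 2
C(4, 2) = 6


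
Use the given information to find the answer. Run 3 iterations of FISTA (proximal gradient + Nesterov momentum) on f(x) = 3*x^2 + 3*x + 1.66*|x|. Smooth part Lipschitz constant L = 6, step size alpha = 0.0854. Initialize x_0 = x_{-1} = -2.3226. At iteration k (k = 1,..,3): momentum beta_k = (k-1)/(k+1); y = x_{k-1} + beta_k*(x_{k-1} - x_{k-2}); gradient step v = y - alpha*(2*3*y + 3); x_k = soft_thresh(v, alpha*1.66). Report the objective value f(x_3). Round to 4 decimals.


FISTA on f(x) = 3*x^2 + 3*x + 1.66*|x|
L = 6, alpha = 0.0854
Iteration 1: beta = 0.0, y = -2.3226 + 0.0*(-2.3226 + 2.3226) = -2.3226
  grad(y) = -10.9356, v = y - alpha*grad = -1.3887
  prox(v) = soft_thresh(-1.3887, 0.1418) = -1.2469
Iteration 2: beta = 0.3333, y = -1.2469 + 0.3333*(-1.2469 + 2.3226) = -0.8884
  grad(y) = -2.3303, v = y - alpha*grad = -0.6894
  prox(v) = soft_thresh(-0.6894, 0.1418) = -0.5476
Iteration 3: beta = 0.5, y = -0.5476 + 0.5*(-0.5476 + 1.2469) = -0.1979
  grad(y) = 1.8123, v = y - alpha*grad = -0.3527
  prox(v) = soft_thresh(-0.3527, 0.1418) = -0.211
f(x_3) = 3*(-0.211)^2 + 3*(-0.211) + 1.66*|-0.211| = -0.1492


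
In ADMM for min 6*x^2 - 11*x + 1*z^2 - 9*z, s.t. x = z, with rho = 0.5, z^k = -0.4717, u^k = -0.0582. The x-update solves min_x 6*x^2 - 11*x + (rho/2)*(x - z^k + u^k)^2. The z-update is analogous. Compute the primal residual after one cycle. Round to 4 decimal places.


ADMM iteration with rho = 0.5, z^k = -0.4717, u^k = -0.0582
Step 1: x-update.
Minimize 6*x^2 - 11*x + (0.5/2)*(x + 0.4717 - 0.0582)^2
FOC: (2*6 + 0.5)*x = 11 + 0.5*(-0.4717 + 0.0582)
x^{k+1} = 0.8635
Step 2: z-update.
Minimize 1*z^2 - 9*z + (0.5/2)*(0.8635 - z - 0.0582)^2
FOC: (2*1 + 0.5)*z = 9 + 0.5*(0.8635 - 0.0582)
z^{k+1} = 3.7611
Step 3: u-update.
u^{k+1} = -0.0582 + 0.8635 - 3.7611 = -2.9558
Step 4: Primal residual = |0.8635 - 3.7611| = 2.8976


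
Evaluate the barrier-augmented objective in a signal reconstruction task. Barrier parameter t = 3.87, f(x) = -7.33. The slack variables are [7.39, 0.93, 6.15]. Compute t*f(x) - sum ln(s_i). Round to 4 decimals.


Step 1: Compute log-barrier.
ln values: [2.0001, -0.0726, 1.8165]
phi = -(2.0001 - 0.0726 + 1.8165) = -3.744
Step 2: Compute augmented objective.
t*f(x) = 3.87*-7.33 = -28.3671
Total = -28.3671 - 3.744 = -32.1111


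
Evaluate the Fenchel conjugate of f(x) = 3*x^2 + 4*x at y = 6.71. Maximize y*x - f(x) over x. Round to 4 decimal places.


f*(y) = sup_x {y*x - a*x^2 - b*x} = sup_x {(y-b)*x - a*x^2}
FOC: (y - b) - 2a*x = 0 => x* = (y - b)/(2a)
x* = (6.71 - 4)/(2*3) = 0.4517
f*(6.71) = (y-b)^2/(4a) = (6.71 - 4)^2/(4*3)
= 7.3441/12 = 0.612


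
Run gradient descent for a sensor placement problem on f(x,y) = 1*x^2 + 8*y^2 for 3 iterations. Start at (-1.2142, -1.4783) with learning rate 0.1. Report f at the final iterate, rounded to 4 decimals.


Gradient descent on f(x,y) = 1*x^2 + 8*y^2.
Starting point: (-1.2142, -1.4783), alpha = 0.1
Step 1: grad_x = 2*1*-1.2142 = -2.4284, grad_y = 2*8*-1.4783 = -23.6528
  x_1 = -1.2142 - 0.1*-2.4284 = -0.9714
  y_1 = -1.4783 - 0.1*-23.6528 = 0.887
Step 2: grad_x = 2*1*-0.9714 = -1.9427, grad_y = 2*8*0.887 = 14.1917
  x_2 = -0.9714 - 0.1*-1.9427 = -0.7771
  y_2 = 0.887 - 0.1*14.1917 = -0.5322
Step 3: grad_x = 2*1*-0.7771 = -1.5542, grad_y = 2*8*-0.5322 = -8.515
  x_3 = -0.7771 - 0.1*-1.5542 = -0.6217
  y_3 = -0.5322 - 0.1*-8.515 = 0.3193
f(-0.6217, 0.3193) = 1*(-0.6217)^2 + 8*0.3193^2 = 1.2022


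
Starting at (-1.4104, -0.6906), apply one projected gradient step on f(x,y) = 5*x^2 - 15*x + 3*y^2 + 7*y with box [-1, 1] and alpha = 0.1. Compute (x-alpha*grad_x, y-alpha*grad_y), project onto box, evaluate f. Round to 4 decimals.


Step 1: Compute gradient at (-1.4104, -0.6906).
grad_x = 2*5*-1.4104 - 15 = -29.104
grad_y = 2*3*-0.6906 + 7 = 2.8564
Step 2: Gradient step.
x_raw = -1.4104 - 0.1*-29.104 = 1.5
y_raw = -0.6906 - 0.1*2.8564 = -0.9762
Step 3: Project onto [-1, 1].
x_proj = clip(1.5) = 1.0
y_proj = clip(-0.9762) = -0.9762
Step 4: Evaluate f.
f(1.0, -0.9762) = -13.9745


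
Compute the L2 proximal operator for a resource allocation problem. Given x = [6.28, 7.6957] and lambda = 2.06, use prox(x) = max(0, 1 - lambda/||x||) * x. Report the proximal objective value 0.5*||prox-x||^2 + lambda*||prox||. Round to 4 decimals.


Step 1: Compute ||x||.
||x|| = 9.9329
Step 2: Compute scaling factor.
scale = max(0, 1 - 2.06/9.9329) = 0.7926
Step 3: prox(x) = [4.9776, 6.0997]
||prox(x)|| = 7.8729
Step 4: Proximal objective.
0.5*||prox-x||^2 = 2.1218
lambda*||prox|| = 16.2182
Total = 18.3399


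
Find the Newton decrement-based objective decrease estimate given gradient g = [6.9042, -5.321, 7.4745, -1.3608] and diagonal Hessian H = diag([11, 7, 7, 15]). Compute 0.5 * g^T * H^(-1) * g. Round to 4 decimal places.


Step 1: H is diagonal, so H^(-1) * g = [0.6277, -0.7601, 1.0678, -0.0907].
Step 2: g^T H^(-1) g = sum_i g_i^2 / H_ii
  = (6.9042)^2/11 + (-5.321)^2/7 + (7.4745)^2/7 + (-1.3608)^2/15
  = 4.3335 + 4.0447 + 7.9812 + 0.1235 = 16.4828
Step 3: Objective decrease = 0.5 * g^T H^(-1) g = 8.2414


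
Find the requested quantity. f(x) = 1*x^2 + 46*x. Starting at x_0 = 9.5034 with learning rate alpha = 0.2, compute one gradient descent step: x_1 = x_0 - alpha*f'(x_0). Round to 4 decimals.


We compute the gradient at x_0 and apply the update.
f'(x) = 2*x + 46
f'(9.5034) = 2*9.5034 + 46 = 65.0068
x_1 = 9.5034 - 0.2*65.0068 = -3.498


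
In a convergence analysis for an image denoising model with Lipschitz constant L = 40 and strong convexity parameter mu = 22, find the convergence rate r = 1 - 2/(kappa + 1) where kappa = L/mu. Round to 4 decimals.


Step 1: Compute the condition number.
kappa = L/mu = 40/22 = 1.8182
Step 2: Compute the convergence rate.
r = 1 - 2/(kappa + 1) = 1 - 2*mu/(L + mu) = (L - mu)/(L + mu) = 18/62 = 0.2903


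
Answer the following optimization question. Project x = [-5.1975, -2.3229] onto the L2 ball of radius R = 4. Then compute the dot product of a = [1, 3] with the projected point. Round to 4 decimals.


Step 1: Compute ||x|| (intermediates to 6 decimals).
||x|| = sqrt((-5.1975)^2 + (-2.3229)^2) = 5.692967
Step 2: Project.
Since ||x|| > R, scale = R/||x|| = 4/5.692967 = 0.702621, proj(x) = scale * x
proj(x) = [-3.651873, -1.632118]
Step 3: Dot product.
a^T * proj(x) = 1*(-3.651873) + 3*(-1.632118) = -8.5482


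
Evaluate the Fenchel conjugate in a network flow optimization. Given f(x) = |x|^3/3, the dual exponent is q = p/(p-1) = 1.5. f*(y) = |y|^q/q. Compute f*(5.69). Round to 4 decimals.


The conjugate exponent q satisfies 1/p + 1/q = 1.
p = 3, so q = 3/(3 - 1) = 1.5
|y|^q = 5.69^1.5 = 13.5728
f*(5.69) = 13.5728 / 1.5 = 9.0485


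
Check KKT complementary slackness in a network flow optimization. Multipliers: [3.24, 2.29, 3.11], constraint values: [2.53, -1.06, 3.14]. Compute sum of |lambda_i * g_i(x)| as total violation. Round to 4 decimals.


KKT complementary slackness check:
lambda_1 * g_1 = 3.24 * 2.53 = 8.1972
lambda_2 * g_2 = 2.29 * -1.06 = -2.4274
lambda_3 * g_3 = 3.11 * 3.14 = 9.7654
Total violation = 8.1972 + 2.4274 + 9.7654 = 20.39


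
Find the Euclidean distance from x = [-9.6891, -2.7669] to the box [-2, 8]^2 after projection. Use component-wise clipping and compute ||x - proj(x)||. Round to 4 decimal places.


Project each component onto [-2, 8].
clip(-9.6891) = -2.0, clip(-2.7669) = -2.0
Projection = [-2.0, -2.0]
Squared diffs: [59.1223, 0.5881]
Distance = sqrt(59.7104) = 7.7273


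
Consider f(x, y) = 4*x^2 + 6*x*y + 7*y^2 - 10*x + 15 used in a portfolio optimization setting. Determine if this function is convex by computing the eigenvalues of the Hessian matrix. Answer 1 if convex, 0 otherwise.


The Hessian of f(x,y) = 4*x^2 + 6*x*y + 7*y^2 - 10*x + 15 is:
H = [[8, 6], [6, 14]]
Trace = 8 + 14 = 22
Determinant = 8*14 - (6)^2 = 76
Discriminant = (22)^2 - 4*76 = 180.0
Eigenvalues: lambda_1 = 4.2918, lambda_2 = 17.7082
The function is convex.

1


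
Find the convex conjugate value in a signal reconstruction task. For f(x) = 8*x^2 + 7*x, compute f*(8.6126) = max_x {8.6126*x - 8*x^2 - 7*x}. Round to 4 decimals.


f*(y) = sup_x {y*x - a*x^2 - b*x} = sup_x {(y-b)*x - a*x^2}
FOC: (y - b) - 2a*x = 0 => x* = (y - b)/(2a)
x* = (8.6126 - 7)/(2*8) = 0.1008
f*(8.6126) = (y-b)^2/(4a) = (8.6126 - 7)^2/(4*8)
= 2.6005/32 = 0.0813


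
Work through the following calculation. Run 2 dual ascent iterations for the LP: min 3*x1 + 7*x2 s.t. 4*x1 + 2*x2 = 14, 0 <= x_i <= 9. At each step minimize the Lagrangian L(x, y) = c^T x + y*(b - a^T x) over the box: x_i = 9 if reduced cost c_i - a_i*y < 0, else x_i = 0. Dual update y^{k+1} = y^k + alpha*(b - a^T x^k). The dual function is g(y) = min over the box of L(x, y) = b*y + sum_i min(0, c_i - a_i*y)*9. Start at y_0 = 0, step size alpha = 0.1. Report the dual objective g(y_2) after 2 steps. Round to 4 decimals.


Dual ascent for LP: min 3*x1 + 7*x2, 4*x1 + 2*x2 = 14, 0 <= x_i <= 9
Step 1: y^k = 0.0, reduced costs: (3.0, 7.0)
  x^k = (0.0, 0.0), subgradient = b - a^T x = 14.0
  y^{k+1} = 0.0 + 0.1*14.0 = 1.4
Step 2: y^k = 1.4, reduced costs: (-2.6, 4.2)
  x^k = (9.0, 0.0), subgradient = b - a^T x = -22.0
  y^{k+1} = 1.4 + 0.1*-22.0 = -0.8
Dual objective at y_2 = -0.8: reduced costs (6.2, 8.6), box minimizer x = (0.0, 0.0)
g(y_2) = b*y + (c1 - a1*y)*x1 + (c2 - a2*y)*x2 = 14*(-0.8) + 6.2*0.0 + 8.6*0.0 = -11.2 + 0.0 + 0.0 = -11.2


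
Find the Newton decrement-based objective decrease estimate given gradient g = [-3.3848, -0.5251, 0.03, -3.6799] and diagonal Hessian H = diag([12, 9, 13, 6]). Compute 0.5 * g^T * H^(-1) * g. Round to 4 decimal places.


Step 1: H is diagonal, so H^(-1) * g = [-0.2821, -0.0583, 0.0023, -0.6133].
Step 2: g^T H^(-1) g = sum_i g_i^2 / H_ii
  = (-3.3848)^2/12 + (-0.5251)^2/9 + (0.03)^2/13 + (-3.6799)^2/6
  = 0.9547 + 0.0306 + 0.0001 + 2.2569 = 3.2424
Step 3: Objective decrease = 0.5 * g^T H^(-1) g = 1.6212


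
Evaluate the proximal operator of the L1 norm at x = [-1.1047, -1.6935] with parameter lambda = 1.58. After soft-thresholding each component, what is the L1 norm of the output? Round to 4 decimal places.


Soft-thresholding with lambda = 1.58:
prox(-1.1047) = sign(-1.1047)*max(|-1.1047| - 1.58, 0) = 0.0
prox(-1.6935) = sign(-1.6935)*max(|-1.6935| - 1.58, 0) = -0.1135
prox(x) = [0.0, -0.1135]
||prox(x)||_1 = 0.0 + 0.1135 = 0.1135


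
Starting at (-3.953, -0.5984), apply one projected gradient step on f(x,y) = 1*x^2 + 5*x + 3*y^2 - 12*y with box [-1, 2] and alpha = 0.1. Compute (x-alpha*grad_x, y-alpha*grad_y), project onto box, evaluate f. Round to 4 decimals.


Step 1: Compute gradient at (-3.953, -0.5984).
grad_x = 2*1*-3.953 + 5 = -2.906
grad_y = 2*3*-0.5984 - 12 = -15.5904
Step 2: Gradient step.
x_raw = -3.953 - 0.1*-2.906 = -3.6624
y_raw = -0.5984 - 0.1*-15.5904 = 0.9606
Step 3: Project onto [-1, 2].
x_proj = clip(-3.6624) = -1.0
y_proj = clip(0.9606) = 0.9606
Step 4: Evaluate f.
f(-1.0, 0.9606) = -12.7592


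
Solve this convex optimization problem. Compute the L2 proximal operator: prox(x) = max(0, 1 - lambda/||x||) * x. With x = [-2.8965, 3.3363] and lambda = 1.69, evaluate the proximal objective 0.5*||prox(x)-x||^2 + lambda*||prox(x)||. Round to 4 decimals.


Step 1: Compute ||x||.
||x|| = 4.4182
Step 2: Compute scaling factor.
scale = max(0, 1 - 1.69/4.4182) = 0.6175
Step 3: prox(x) = [-1.7886, 2.0601]
||prox(x)|| = 2.7282
Step 4: Proximal objective.
0.5*||prox-x||^2 = 1.4281
lambda*||prox|| = 4.6107
Total = 6.0387


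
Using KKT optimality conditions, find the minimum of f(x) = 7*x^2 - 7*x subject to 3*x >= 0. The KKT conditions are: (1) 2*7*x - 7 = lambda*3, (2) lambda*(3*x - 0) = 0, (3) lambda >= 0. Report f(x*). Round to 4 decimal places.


Step 1: Try lambda = 0 (constraint inactive).
Stationarity: 2*7*x - 7 = 0
x* = 7/(2*7) = 0.5
Check constraint: 3*0.5 = 1.5 >= 0 -- satisfied.
Step 2: Compute optimal value.
f(x*) = 7*0.5^2 - 7*0.5 = -1.75


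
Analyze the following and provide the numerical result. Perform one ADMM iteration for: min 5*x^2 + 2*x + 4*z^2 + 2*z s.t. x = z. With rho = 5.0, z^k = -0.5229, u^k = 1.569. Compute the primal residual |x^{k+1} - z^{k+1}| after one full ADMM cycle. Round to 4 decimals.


ADMM iteration with rho = 5.0, z^k = -0.5229, u^k = 1.569
Step 1: x-update.
Minimize 5*x^2 + 2*x + (5.0/2)*(x + 0.5229 + 1.569)^2
FOC: (2*5 + 5.0)*x = -2 + 5.0*(-0.5229 - 1.569)
x^{k+1} = -0.8306
Step 2: z-update.
Minimize 4*z^2 + 2*z + (5.0/2)*(-0.8306 - z + 1.569)^2
FOC: (2*4 + 5.0)*z = -2 + 5.0*(-0.8306 + 1.569)
z^{k+1} = 0.1301
Step 3: u-update.
u^{k+1} = 1.569 - 0.8306 - 0.1301 = 0.6082
Step 4: Primal residual = |-0.8306 - 0.1301| = 0.9608


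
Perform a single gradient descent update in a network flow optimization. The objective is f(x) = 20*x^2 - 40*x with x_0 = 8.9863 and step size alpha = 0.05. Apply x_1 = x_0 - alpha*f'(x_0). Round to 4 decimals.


We compute the gradient at x_0 and apply the update.
f'(x) = 40*x - 40
f'(8.9863) = 40*8.9863 - 40 = 319.452
x_1 = 8.9863 - 0.05*319.452 = -6.9863


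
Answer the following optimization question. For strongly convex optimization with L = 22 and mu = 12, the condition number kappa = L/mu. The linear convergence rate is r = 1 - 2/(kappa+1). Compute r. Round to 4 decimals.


Step 1: Compute the condition number.
kappa = L/mu = 22/12 = 1.8333
Step 2: Compute the convergence rate.
r = 1 - 2/(kappa + 1) = 1 - 2*mu/(L + mu) = (L - mu)/(L + mu) = 10/34 = 0.2941


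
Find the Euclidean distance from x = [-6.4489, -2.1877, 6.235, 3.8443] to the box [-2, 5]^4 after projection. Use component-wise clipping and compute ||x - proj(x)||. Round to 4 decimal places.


Project each component onto [-2, 5].
clip(-6.4489) = -2.0, clip(-2.1877) = -2.0, clip(6.235) = 5.0, clip(3.8443) = 3.8443
Projection = [-2.0, -2.0, 5.0, 3.8443]
Squared diffs: [19.7927, 0.0352, 1.5252, 0.0]
Distance = sqrt(21.3531) = 4.6209


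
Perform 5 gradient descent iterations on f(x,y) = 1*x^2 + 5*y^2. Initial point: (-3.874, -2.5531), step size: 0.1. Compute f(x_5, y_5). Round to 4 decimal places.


Gradient descent on f(x,y) = 1*x^2 + 5*y^2.
Starting point: (-3.874, -2.5531), alpha = 0.1
Step 1: grad_x = 2*1*-3.874 = -7.748, grad_y = 2*5*-2.5531 = -25.531
  x_1 = -3.874 - 0.1*-7.748 = -3.0992
  y_1 = -2.5531 - 0.1*-25.531 = 0.0
Step 2: grad_x = 2*1*-3.0992 = -6.1984, grad_y = 2*5*0.0 = 0.0
  x_2 = -3.0992 - 0.1*-6.1984 = -2.4794
  y_2 = 0.0 - 0.1*0.0 = 0.0
Step 3: grad_x = 2*1*-2.4794 = -4.9587, grad_y = 2*5*0.0 = 0.0
  x_3 = -2.4794 - 0.1*-4.9587 = -1.9835
  y_3 = 0.0 - 0.1*0.0 = 0.0
Step 4: grad_x = 2*1*-1.9835 = -3.967, grad_y = 2*5*0.0 = 0.0
  x_4 = -1.9835 - 0.1*-3.967 = -1.5868
  y_4 = 0.0 - 0.1*0.0 = 0.0
Step 5: grad_x = 2*1*-1.5868 = -3.1736, grad_y = 2*5*0.0 = 0.0
  x_5 = -1.5868 - 0.1*-3.1736 = -1.2694
  y_5 = 0.0 - 0.1*0.0 = 0.0
f(-1.2694, 0.0) = 1*(-1.2694)^2 + 5*0.0^2 = 1.6115


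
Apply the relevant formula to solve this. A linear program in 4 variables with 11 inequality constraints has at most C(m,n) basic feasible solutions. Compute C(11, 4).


Each vertex corresponds to some choice of n active constraints out of m, so the number of vertices is at most C(m, n) = m! / (n!(m-n)!).
m = 11, n = 4
Numerator: 11 * 10 * 9 * 8
Denominator: 4! = 24
C(11, 4) = 330


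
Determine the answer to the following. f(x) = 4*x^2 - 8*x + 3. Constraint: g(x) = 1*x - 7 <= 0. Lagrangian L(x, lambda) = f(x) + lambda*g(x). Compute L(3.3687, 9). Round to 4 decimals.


Step 1: Evaluate f(x).
f(3.3687) = 4*3.3687^2 - 8*3.3687 + 3 = 21.443
Step 2: Evaluate g(x).
g(3.3687) = 1*3.3687 - 7 = -3.6313
Step 3: Compute Lagrangian.
L = 21.443 + 9*-3.6313 = -11.2387


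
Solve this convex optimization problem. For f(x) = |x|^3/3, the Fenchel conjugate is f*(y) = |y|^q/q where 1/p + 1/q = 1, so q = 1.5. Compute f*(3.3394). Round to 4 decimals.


The conjugate exponent q satisfies 1/p + 1/q = 1.
p = 3, so q = 3/(3 - 1) = 1.5
|y|^q = 3.3394^1.5 = 6.1024
f*(3.3394) = 6.1024 / 1.5 = 4.0683


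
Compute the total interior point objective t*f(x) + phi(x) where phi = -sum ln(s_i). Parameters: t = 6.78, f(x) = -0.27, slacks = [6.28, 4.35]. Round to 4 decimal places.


Step 1: Compute log-barrier.
ln values: [1.8374, 1.4702]
phi = -(1.8374 + 1.4702) = -3.3075
Step 2: Compute augmented objective.
t*f(x) = 6.78*-0.27 = -1.8306
Total = -1.8306 - 3.3075 = -5.1381


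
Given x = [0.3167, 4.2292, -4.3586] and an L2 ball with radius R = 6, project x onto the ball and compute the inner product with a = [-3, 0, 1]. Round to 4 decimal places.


Step 1: Compute ||x|| (intermediates to 6 decimals).
||x|| = sqrt(0.3167^2 + 4.2292^2 + (-4.3586)^2) = 6.081433
Step 2: Project.
Since ||x|| > R, scale = R/||x|| = 6/6.081433 = 0.98661, proj(x) = scale * x
proj(x) = [0.312459, 4.172571, -4.300238]
Step 3: Dot product.
a^T * proj(x) = -3*0.312459 + 0*4.172571 + 1*(-4.300238) = -5.2376


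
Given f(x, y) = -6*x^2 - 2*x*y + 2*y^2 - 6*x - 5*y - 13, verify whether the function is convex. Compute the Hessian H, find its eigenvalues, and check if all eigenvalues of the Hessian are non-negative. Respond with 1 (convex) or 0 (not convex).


The Hessian of f(x,y) = -6*x^2 - 2*x*y + 2*y^2 - 6*x - 5*y - 13 is:
H = [[-12, -2], [-2, 4]]
Trace = -12 + 4 = -8
Determinant = -12*4 - (-2)^2 = -52
Discriminant = (-8)^2 - 4*-52 = 272.0
Eigenvalues: lambda_1 = -12.2462, lambda_2 = 4.2462
The function is not convex.

0


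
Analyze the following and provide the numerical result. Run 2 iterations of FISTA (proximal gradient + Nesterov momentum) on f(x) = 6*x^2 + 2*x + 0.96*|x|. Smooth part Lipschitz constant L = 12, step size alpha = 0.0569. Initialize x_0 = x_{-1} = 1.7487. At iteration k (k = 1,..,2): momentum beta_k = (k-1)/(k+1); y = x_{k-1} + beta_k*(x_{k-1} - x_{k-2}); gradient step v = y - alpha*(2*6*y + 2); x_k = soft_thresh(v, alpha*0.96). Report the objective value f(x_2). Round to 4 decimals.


FISTA on f(x) = 6*x^2 + 2*x + 0.96*|x|
L = 12, alpha = 0.0569
Iteration 1: beta = 0.0, y = 1.7487 + 0.0*(1.7487 - 1.7487) = 1.7487
  grad(y) = 22.9844, v = y - alpha*grad = 0.4409
  prox(v) = soft_thresh(0.4409, 0.0546) = 0.3863
Iteration 2: beta = 0.3333, y = 0.3863 + 0.3333*(0.3863 - 1.7487) = -0.0679
  grad(y) = 1.1854, v = y - alpha*grad = -0.1353
  prox(v) = soft_thresh(-0.1353, 0.0546) = -0.0807
f(x_2) = 6*(-0.0807)^2 + 2*(-0.0807) + 0.96*|-0.0807| = -0.0449


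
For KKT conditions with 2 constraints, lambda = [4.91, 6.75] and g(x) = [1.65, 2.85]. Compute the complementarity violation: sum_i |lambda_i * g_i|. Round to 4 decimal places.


KKT complementary slackness check:
lambda_1 * g_1 = 4.91 * 1.65 = 8.1015
lambda_2 * g_2 = 6.75 * 2.85 = 19.2375
Total violation = 8.1015 + 19.2375 = 27.339


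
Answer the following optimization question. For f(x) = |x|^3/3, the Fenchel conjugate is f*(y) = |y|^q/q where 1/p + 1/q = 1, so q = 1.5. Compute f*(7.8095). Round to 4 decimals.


The conjugate exponent q satisfies 1/p + 1/q = 1.
p = 3, so q = 3/(3 - 1) = 1.5
|y|^q = 7.8095^1.5 = 21.824
f*(7.8095) = 21.824 / 1.5 = 14.5493


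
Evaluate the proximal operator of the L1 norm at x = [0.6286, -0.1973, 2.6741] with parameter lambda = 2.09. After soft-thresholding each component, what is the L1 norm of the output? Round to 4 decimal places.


Soft-thresholding with lambda = 2.09:
prox(0.6286) = sign(0.6286)*max(|0.6286| - 2.09, 0) = 0.0
prox(-0.1973) = sign(-0.1973)*max(|-0.1973| - 2.09, 0) = 0.0
prox(2.6741) = sign(2.6741)*max(|2.6741| - 2.09, 0) = 0.5841
prox(x) = [0.0, 0.0, 0.5841]
||prox(x)||_1 = 0.0 + 0.0 + 0.5841 = 0.5841


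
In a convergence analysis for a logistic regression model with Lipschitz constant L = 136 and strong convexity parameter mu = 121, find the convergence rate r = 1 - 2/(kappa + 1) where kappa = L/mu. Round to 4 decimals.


Step 1: Compute the condition number.
kappa = L/mu = 136/121 = 1.124
Step 2: Compute the convergence rate.
r = 1 - 2/(kappa + 1) = 1 - 2*mu/(L + mu) = (L - mu)/(L + mu) = 15/257 = 0.0584


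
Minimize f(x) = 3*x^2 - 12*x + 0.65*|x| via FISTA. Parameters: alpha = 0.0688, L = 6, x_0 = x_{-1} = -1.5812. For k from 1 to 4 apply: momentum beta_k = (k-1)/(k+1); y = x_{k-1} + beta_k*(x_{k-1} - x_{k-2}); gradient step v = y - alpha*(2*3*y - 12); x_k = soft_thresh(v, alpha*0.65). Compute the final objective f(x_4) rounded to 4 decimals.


FISTA on f(x) = 3*x^2 - 12*x + 0.65*|x|
L = 6, alpha = 0.0688
Iteration 1: beta = 0.0, y = -1.5812 + 0.0*(-1.5812 + 1.5812) = -1.5812
  grad(y) = -21.4872, v = y - alpha*grad = -0.1029
  prox(v) = soft_thresh(-0.1029, 0.0447) = -0.0582
Iteration 2: beta = 0.3333, y = -0.0582 + 0.3333*(-0.0582 + 1.5812) = 0.4495
  grad(y) = -9.3029, v = y - alpha*grad = 1.0896
  prox(v) = soft_thresh(1.0896, 0.0447) = 1.0448
Iteration 3: beta = 0.5, y = 1.0448 + 0.5*(1.0448 + 0.0582) = 1.5963
  grad(y) = -2.422, v = y - alpha*grad = 1.763
  prox(v) = soft_thresh(1.763, 0.0447) = 1.7182
Iteration 4: beta = 0.6, y = 1.7182 + 0.6*(1.7182 - 1.0448) = 2.1223
  grad(y) = 0.7338, v = y - alpha*grad = 2.0718
  prox(v) = soft_thresh(2.0718, 0.0447) = 2.0271
f(x_4) = 3*2.0271^2 - 12*2.0271 + 0.65*|2.0271| = -10.6802


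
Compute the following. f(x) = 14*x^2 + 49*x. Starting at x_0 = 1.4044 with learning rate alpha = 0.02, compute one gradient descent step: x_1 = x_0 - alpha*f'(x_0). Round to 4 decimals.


We compute the gradient at x_0 and apply the update.
f'(x) = 28*x + 49
f'(1.4044) = 28*1.4044 + 49 = 88.3232
x_1 = 1.4044 - 0.02*88.3232 = -0.3621


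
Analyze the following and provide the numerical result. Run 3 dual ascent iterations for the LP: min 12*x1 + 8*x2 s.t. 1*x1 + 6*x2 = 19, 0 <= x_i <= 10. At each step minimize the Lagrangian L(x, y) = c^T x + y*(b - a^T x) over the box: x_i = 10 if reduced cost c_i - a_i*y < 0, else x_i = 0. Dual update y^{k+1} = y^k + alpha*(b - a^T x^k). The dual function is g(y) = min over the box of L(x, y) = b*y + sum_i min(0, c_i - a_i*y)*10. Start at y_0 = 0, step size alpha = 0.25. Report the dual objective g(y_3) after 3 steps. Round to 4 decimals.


Dual ascent for LP: min 12*x1 + 8*x2, 1*x1 + 6*x2 = 19, 0 <= x_i <= 10
Step 1: y^k = 0.0, reduced costs: (12.0, 8.0)
  x^k = (0.0, 0.0), subgradient = b - a^T x = 19.0
  y^{k+1} = 0.0 + 0.25*19.0 = 4.75
Step 2: y^k = 4.75, reduced costs: (7.25, -20.5)
  x^k = (0.0, 10.0), subgradient = b - a^T x = -41.0
  y^{k+1} = 4.75 + 0.25*-41.0 = -5.5
Step 3: y^k = -5.5, reduced costs: (17.5, 41.0)
  x^k = (0.0, 0.0), subgradient = b - a^T x = 19.0
  y^{k+1} = -5.5 + 0.25*19.0 = -0.75
Dual objective at y_3 = -0.75: reduced costs (12.75, 12.5), box minimizer x = (0.0, 0.0)
g(y_3) = b*y + (c1 - a1*y)*x1 + (c2 - a2*y)*x2 = 19*(-0.75) + 12.75*0.0 + 12.5*0.0 = -14.25 + 0.0 + 0.0 = -14.25


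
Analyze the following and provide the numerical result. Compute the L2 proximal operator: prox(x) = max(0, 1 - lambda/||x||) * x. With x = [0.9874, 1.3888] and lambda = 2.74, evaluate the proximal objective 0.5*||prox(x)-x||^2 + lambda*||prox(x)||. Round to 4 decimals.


Step 1: Compute ||x||.
||x|| = 1.704
Step 2: Compute scaling factor.
scale = max(0, 1 - 2.74/1.704) = 0.0
Step 3: prox(x) = [0.0, 0.0]
||prox(x)|| = 0.0
Step 4: Proximal objective.
0.5*||prox-x||^2 = 1.4519
lambda*||prox|| = 0.0
Total = 1.4519


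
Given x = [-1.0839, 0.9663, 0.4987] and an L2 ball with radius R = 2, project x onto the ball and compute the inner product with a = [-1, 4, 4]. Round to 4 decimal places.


Step 1: Compute ||x|| (intermediates to 6 decimals).
||x|| = sqrt((-1.0839)^2 + 0.9663^2 + 0.4987^2) = 1.535342
Step 2: Project.
Since ||x|| <= R, proj = x (no scaling needed).
proj(x) = [-1.0839, 0.9663, 0.4987]
Step 3: Dot product.
a^T * proj(x) = -1*(-1.0839) + 4*0.9663 + 4*0.4987 = 6.9439


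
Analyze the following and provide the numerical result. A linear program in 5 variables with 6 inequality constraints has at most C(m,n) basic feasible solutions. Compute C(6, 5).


Each vertex corresponds to some choice of n active constraints out of m, so the number of vertices is at most C(m, n) = m! / (n!(m-n)!).
m = 6, n = 5
Numerator: 6 * 5 * 4 * 3 * 2
Denominator: 5! = 120
C(6, 5) = 6


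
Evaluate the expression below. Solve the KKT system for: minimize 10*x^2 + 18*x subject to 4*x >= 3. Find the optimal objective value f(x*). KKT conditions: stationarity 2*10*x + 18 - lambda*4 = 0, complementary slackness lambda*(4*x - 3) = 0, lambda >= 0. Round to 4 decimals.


Step 1: Try lambda = 0 (constraint inactive).
x_unc = -18/(2*10) = -0.9
Check: 4*-0.9 = -3.6 < 3 -- violated!
Step 2: Constraint must be active: 4*x = 3
x* = 3/4 = 0.75
lambda = (2*10*0.75 + 18)/4 = 8.25
Step 3: Compute optimal value.
f(x*) = 10*0.75^2 + 18*0.75 = 19.125


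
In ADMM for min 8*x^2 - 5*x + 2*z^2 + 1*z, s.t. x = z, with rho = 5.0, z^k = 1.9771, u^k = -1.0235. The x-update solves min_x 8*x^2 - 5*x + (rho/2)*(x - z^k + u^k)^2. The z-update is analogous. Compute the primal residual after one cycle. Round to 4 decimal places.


ADMM iteration with rho = 5.0, z^k = 1.9771, u^k = -1.0235
Step 1: x-update.
Minimize 8*x^2 - 5*x + (5.0/2)*(x - 1.9771 - 1.0235)^2
FOC: (2*8 + 5.0)*x = 5 + 5.0*(1.9771 + 1.0235)
x^{k+1} = 0.9525
Step 2: z-update.
Minimize 2*z^2 + 1*z + (5.0/2)*(0.9525 - z - 1.0235)^2
FOC: (2*2 + 5.0)*z = -1 + 5.0*(0.9525 - 1.0235)
z^{k+1} = -0.1505
Step 3: u-update.
u^{k+1} = -1.0235 + 0.9525 + 0.1505 = 0.0796
Step 4: Primal residual = |0.9525 + 0.1505| = 1.1031


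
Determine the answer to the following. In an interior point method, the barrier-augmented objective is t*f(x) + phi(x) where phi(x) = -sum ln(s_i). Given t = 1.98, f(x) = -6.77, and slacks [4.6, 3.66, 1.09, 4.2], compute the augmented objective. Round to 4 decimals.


Step 1: Compute log-barrier.
ln values: [1.5261, 1.2975, 0.0862, 1.4351]
phi = -(1.5261 + 1.2975 + 0.0862 + 1.4351) = -4.3448
Step 2: Compute augmented objective.
t*f(x) = 1.98*-6.77 = -13.4046
Total = -13.4046 - 4.3448 = -17.7494


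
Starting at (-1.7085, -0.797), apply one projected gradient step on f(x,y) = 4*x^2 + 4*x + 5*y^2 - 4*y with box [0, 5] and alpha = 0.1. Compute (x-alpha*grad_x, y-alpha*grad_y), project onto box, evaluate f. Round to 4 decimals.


Step 1: Compute gradient at (-1.7085, -0.797).
grad_x = 2*4*-1.7085 + 4 = -9.668
grad_y = 2*5*-0.797 - 4 = -11.97
Step 2: Gradient step.
x_raw = -1.7085 - 0.1*-9.668 = -0.7417
y_raw = -0.797 - 0.1*-11.97 = 0.4
Step 3: Project onto [0, 5].
x_proj = clip(-0.7417) = 0.0
y_proj = clip(0.4) = 0.4
Step 4: Evaluate f.
f(0.0, 0.4) = -0.8


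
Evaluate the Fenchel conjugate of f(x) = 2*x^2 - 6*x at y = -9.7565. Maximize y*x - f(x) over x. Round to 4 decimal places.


f*(y) = sup_x {y*x - a*x^2 - b*x} = sup_x {(y-b)*x - a*x^2}
FOC: (y - b) - 2a*x = 0 => x* = (y - b)/(2a)
x* = (-9.7565 + 6)/(2*2) = -0.9391
f*(-9.7565) = (y-b)^2/(4a) = (-9.7565 + 6)^2/(4*2)
= 14.1113/8 = 1.7639


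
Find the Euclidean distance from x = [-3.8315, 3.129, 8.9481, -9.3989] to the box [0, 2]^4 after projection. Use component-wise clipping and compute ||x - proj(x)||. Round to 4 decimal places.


Project each component onto [0, 2].
clip(-3.8315) = 0.0, clip(3.129) = 2.0, clip(8.9481) = 2.0, clip(-9.3989) = 0.0
Projection = [0.0, 2.0, 2.0, 0.0]
Squared diffs: [14.6804, 1.2746, 48.2761, 88.3393]
Distance = sqrt(152.5704) = 12.3519


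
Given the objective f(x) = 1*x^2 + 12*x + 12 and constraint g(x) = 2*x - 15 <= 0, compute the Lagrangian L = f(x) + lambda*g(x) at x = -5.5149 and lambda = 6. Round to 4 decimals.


Step 1: Evaluate f(x).
f(-5.5149) = 1*(-5.5149)^2 + 12*(-5.5149) + 12 = -23.7647
Step 2: Evaluate g(x).
g(-5.5149) = 2*-5.5149 - 15 = -26.0298
Step 3: Compute Lagrangian.
L = -23.7647 + 6*-26.0298 = -179.9435


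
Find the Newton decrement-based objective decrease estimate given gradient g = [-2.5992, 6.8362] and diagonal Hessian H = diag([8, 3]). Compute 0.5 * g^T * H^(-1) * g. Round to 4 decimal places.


Step 1: H is diagonal, so H^(-1) * g = [-0.3249, 2.2787].
Step 2: g^T H^(-1) g = sum_i g_i^2 / H_ii
  = (-2.5992)^2/8 + (6.8362)^2/3
  = 0.8445 + 15.5779 = 16.4224
Step 3: Objective decrease = 0.5 * g^T H^(-1) g = 8.2112


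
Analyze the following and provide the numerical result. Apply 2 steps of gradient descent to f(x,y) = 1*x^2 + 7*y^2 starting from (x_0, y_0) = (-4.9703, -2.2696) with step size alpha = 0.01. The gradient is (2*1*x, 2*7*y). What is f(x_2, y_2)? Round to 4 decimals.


Gradient descent on f(x,y) = 1*x^2 + 7*y^2.
Starting point: (-4.9703, -2.2696), alpha = 0.01
Step 1: grad_x = 2*1*-4.9703 = -9.9406, grad_y = 2*7*-2.2696 = -31.7744
  x_1 = -4.9703 - 0.01*-9.9406 = -4.8709
  y_1 = -2.2696 - 0.01*-31.7744 = -1.9519
Step 2: grad_x = 2*1*-4.8709 = -9.7418, grad_y = 2*7*-1.9519 = -27.326
  x_2 = -4.8709 - 0.01*-9.7418 = -4.7735
  y_2 = -1.9519 - 0.01*-27.326 = -1.6786
f(-4.7735, -1.6786) = 1*(-4.7735)^2 + 7*(-1.6786)^2 = 42.5099


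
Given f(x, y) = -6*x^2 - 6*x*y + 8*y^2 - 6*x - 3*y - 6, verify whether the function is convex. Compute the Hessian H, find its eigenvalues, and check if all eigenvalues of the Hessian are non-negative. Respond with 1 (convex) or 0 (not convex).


The Hessian of f(x,y) = -6*x^2 - 6*x*y + 8*y^2 - 6*x - 3*y - 6 is:
H = [[-12, -6], [-6, 16]]
Trace = -12 + 16 = 4
Determinant = -12*16 - (-6)^2 = -228
Discriminant = (4)^2 - 4*-228 = 928.0
Eigenvalues: lambda_1 = -13.2315, lambda_2 = 17.2315
The function is not convex.

0


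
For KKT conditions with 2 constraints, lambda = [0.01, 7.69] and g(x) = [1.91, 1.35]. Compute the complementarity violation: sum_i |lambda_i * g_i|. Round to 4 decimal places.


KKT complementary slackness check:
lambda_1 * g_1 = 0.01 * 1.91 = 0.0191
lambda_2 * g_2 = 7.69 * 1.35 = 10.3815
Total violation = 0.0191 + 10.3815 = 10.4006


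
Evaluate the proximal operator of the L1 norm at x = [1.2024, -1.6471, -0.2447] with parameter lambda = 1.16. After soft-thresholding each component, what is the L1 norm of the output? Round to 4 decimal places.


Soft-thresholding with lambda = 1.16:
prox(1.2024) = sign(1.2024)*max(|1.2024| - 1.16, 0) = 0.0424
prox(-1.6471) = sign(-1.6471)*max(|-1.6471| - 1.16, 0) = -0.4871
prox(-0.2447) = sign(-0.2447)*max(|-0.2447| - 1.16, 0) = 0.0
prox(x) = [0.0424, -0.4871, 0.0]
||prox(x)||_1 = 0.0424 + 0.4871 + 0.0 = 0.5295


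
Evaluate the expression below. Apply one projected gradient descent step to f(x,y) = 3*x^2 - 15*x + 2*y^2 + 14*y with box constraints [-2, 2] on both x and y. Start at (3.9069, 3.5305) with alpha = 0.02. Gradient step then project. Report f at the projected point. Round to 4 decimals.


Step 1: Compute gradient at (3.9069, 3.5305).
grad_x = 2*3*3.9069 - 15 = 8.4414
grad_y = 2*2*3.5305 + 14 = 28.122
Step 2: Gradient step.
x_raw = 3.9069 - 0.02*8.4414 = 3.7381
y_raw = 3.5305 - 0.02*28.122 = 2.9681
Step 3: Project onto [-2, 2].
x_proj = clip(3.7381) = 2.0
y_proj = clip(2.9681) = 2.0
Step 4: Evaluate f.
f(2.0, 2.0) = 18.0


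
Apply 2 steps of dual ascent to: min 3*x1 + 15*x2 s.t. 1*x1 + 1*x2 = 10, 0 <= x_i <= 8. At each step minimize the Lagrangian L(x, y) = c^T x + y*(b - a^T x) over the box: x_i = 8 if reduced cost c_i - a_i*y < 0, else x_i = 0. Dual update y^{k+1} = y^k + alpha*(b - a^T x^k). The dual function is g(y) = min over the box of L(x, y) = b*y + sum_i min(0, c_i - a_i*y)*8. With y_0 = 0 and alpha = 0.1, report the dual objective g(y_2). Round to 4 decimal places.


Dual ascent for LP: min 3*x1 + 15*x2, 1*x1 + 1*x2 = 10, 0 <= x_i <= 8
Step 1: y^k = 0.0, reduced costs: (3.0, 15.0)
  x^k = (0.0, 0.0), subgradient = b - a^T x = 10.0
  y^{k+1} = 0.0 + 0.1*10.0 = 1.0
Step 2: y^k = 1.0, reduced costs: (2.0, 14.0)
  x^k = (0.0, 0.0), subgradient = b - a^T x = 10.0
  y^{k+1} = 1.0 + 0.1*10.0 = 2.0
Dual objective at y_2 = 2.0: reduced costs (1.0, 13.0), box minimizer x = (0.0, 0.0)
g(y_2) = b*y + (c1 - a1*y)*x1 + (c2 - a2*y)*x2 = 10*2.0 + 1.0*0.0 + 13.0*0.0 = 20.0 + 0.0 + 0.0 = 20.0


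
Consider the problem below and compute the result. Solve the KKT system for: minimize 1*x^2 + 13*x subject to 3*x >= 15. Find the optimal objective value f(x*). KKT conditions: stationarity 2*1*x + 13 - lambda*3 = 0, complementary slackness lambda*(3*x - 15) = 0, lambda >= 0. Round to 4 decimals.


Step 1: Try lambda = 0 (constraint inactive).
x_unc = -13/(2*1) = -6.5
Check: 3*-6.5 = -19.5 < 15 -- violated!
Step 2: Constraint must be active: 3*x = 15
x* = 15/3 = 5.0
lambda = (2*1*5.0 + 13)/3 = 7.6667
Step 3: Compute optimal value.
f(x*) = 1*5.0^2 + 13*5.0 = 90.0


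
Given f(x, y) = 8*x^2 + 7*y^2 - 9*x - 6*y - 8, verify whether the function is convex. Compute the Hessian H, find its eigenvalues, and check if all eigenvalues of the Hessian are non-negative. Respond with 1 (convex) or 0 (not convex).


The Hessian of f(x,y) = 8*x^2 + 7*y^2 - 9*x - 6*y - 8 is:
H = [[16, 0], [0, 14]]
Trace = 16 + 14 = 30
Determinant = 16*14 - (0)^2 = 224
Discriminant = (30)^2 - 4*224 = 4.0
Eigenvalues: lambda_1 = 14.0, lambda_2 = 16.0
The function is convex.

1


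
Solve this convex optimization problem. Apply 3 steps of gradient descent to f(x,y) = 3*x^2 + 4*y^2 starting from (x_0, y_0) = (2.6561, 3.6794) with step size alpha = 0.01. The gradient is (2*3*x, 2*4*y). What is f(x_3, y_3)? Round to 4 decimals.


Gradient descent on f(x,y) = 3*x^2 + 4*y^2.
Starting point: (2.6561, 3.6794), alpha = 0.01
Step 1: grad_x = 2*3*2.6561 = 15.9366, grad_y = 2*4*3.6794 = 29.4352
  x_1 = 2.6561 - 0.01*15.9366 = 2.4967
  y_1 = 3.6794 - 0.01*29.4352 = 3.385
Step 2: grad_x = 2*3*2.4967 = 14.9804, grad_y = 2*4*3.385 = 27.0804
  x_2 = 2.4967 - 0.01*14.9804 = 2.3469
  y_2 = 3.385 - 0.01*27.0804 = 3.1142
Step 3: grad_x = 2*3*2.3469 = 14.0816, grad_y = 2*4*3.1142 = 24.914
  x_3 = 2.3469 - 0.01*14.0816 = 2.2061
  y_3 = 3.1142 - 0.01*24.914 = 2.8651
f(2.2061, 2.8651) = 3*2.2061^2 + 4*2.8651^2 = 47.4361


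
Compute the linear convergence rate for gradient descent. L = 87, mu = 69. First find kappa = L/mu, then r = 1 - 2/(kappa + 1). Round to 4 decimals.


Step 1: Compute the condition number.
kappa = L/mu = 87/69 = 1.2609
Step 2: Compute the convergence rate.
r = 1 - 2/(kappa + 1) = 1 - 2*mu/(L + mu) = (L - mu)/(L + mu) = 18/156 = 0.1154


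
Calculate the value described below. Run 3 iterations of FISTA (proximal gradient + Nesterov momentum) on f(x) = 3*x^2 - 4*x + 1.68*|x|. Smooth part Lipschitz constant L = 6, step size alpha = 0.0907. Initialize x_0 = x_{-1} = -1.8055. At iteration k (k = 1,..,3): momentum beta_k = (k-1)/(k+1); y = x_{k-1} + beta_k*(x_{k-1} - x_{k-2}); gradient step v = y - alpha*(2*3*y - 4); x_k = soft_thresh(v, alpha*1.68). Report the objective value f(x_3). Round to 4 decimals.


FISTA on f(x) = 3*x^2 - 4*x + 1.68*|x|
L = 6, alpha = 0.0907
Iteration 1: beta = 0.0, y = -1.8055 + 0.0*(-1.8055 + 1.8055) = -1.8055
  grad(y) = -14.833, v = y - alpha*grad = -0.4601
  prox(v) = soft_thresh(-0.4601, 0.1524) = -0.3078
Iteration 2: beta = 0.3333, y = -0.3078 + 0.3333*(-0.3078 + 1.8055) = 0.1915
  grad(y) = -2.8512, v = y - alpha*grad = 0.4501
  prox(v) = soft_thresh(0.4501, 0.1524) = 0.2977
Iteration 3: beta = 0.5, y = 0.2977 + 0.5*(0.2977 + 0.3078) = 0.6004
  grad(y) = -0.3974, v = y - alpha*grad = 0.6365
  prox(v) = soft_thresh(0.6365, 0.1524) = 0.4841
f(x_3) = 3*0.4841^2 - 4*0.4841 + 1.68*|0.4841| = -0.4201


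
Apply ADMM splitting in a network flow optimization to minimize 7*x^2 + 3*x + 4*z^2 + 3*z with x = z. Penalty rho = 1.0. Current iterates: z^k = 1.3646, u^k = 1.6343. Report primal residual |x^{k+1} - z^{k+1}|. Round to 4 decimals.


ADMM iteration with rho = 1.0, z^k = 1.3646, u^k = 1.6343
Step 1: x-update.
Minimize 7*x^2 + 3*x + (1.0/2)*(x - 1.3646 + 1.6343)^2
FOC: (2*7 + 1.0)*x = -3 + 1.0*(1.3646 - 1.6343)
x^{k+1} = -0.218
Step 2: z-update.
Minimize 4*z^2 + 3*z + (1.0/2)*(-0.218 - z + 1.6343)^2
FOC: (2*4 + 1.0)*z = -3 + 1.0*(-0.218 + 1.6343)
z^{k+1} = -0.176
Step 3: u-update.
u^{k+1} = 1.6343 - 0.218 + 0.176 = 1.5923
Step 4: Primal residual = |-0.218 + 0.176| = 0.042


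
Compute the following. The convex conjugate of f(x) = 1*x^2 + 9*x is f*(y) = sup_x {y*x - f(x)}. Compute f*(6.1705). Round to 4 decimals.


f*(y) = sup_x {y*x - a*x^2 - b*x} = sup_x {(y-b)*x - a*x^2}
FOC: (y - b) - 2a*x = 0 => x* = (y - b)/(2a)
x* = (6.1705 - 9)/(2*1) = -1.4148
f*(6.1705) = (y-b)^2/(4a) = (6.1705 - 9)^2/(4*1)
= 8.0061/4 = 2.0015


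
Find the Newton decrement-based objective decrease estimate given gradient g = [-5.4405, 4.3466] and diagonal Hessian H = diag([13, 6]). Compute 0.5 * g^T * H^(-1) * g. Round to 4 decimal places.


Step 1: H is diagonal, so H^(-1) * g = [-0.4185, 0.7244].
Step 2: g^T H^(-1) g = sum_i g_i^2 / H_ii
  = (-5.4405)^2/13 + (4.3466)^2/6
  = 2.2768 + 3.1488 = 5.4257
Step 3: Objective decrease = 0.5 * g^T H^(-1) g = 2.7128
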